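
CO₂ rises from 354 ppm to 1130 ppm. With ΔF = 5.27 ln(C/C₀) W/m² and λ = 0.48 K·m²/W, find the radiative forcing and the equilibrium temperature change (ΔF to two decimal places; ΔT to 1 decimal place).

ΔF = 6.12 W/m²; ΔT = 2.9 K

CO₂: 5.27 × ln(1130/354) = 5.27 × ln(3.19209) = 5.27 × 1.16068 = 6.1168 W/m².
ΔT = λ ΔF = 0.48 × 6.12 = 2.9376 K.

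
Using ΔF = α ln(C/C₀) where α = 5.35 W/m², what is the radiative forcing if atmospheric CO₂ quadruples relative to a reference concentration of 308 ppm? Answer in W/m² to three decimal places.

ΔF = 7.417 W/m²

ΔF = 5.35 × ln(4) = 5.35 × 1.38629 = 7.4167 W/m².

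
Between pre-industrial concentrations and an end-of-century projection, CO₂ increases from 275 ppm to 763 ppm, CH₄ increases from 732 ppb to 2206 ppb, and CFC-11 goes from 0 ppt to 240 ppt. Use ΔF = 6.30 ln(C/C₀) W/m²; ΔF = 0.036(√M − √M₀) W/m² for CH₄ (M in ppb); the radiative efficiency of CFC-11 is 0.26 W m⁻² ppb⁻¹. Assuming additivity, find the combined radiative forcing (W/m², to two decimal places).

CO₂: 6.30 × ln(763/275) = 6.30 × ln(2.77455) = 6.30 × 1.02049 = 6.4291 W/m².
CH₄: 0.036 × (√2206 − √732) = 0.036 × (46.9681 − 27.0555) = 0.036 × 19.9126 = 0.7169 W/m².
CFC-11: Δ = 240 − 0 = 240 ppt = 0.240 ppb; ΔF = 0.26 × 0.240 = 0.0624 W/m².
Total ΔF = 6.4291 + 0.7169 + 0.0624 = 7.2084 W/m².

ΔF = 7.21 W/m²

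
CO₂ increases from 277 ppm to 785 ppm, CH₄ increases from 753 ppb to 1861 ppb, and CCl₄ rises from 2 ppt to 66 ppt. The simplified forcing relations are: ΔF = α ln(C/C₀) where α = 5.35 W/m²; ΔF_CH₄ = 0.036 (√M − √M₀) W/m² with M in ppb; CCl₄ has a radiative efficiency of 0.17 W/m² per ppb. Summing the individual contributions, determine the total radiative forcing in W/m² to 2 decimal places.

CO₂: 5.35 × ln(785/277) = 5.35 × ln(2.83394) = 5.35 × 1.04167 = 5.5729 W/m².
CH₄: 0.036 × (√1861 − √753) = 0.036 × (43.1393 − 27.4408) = 0.036 × 15.6985 = 0.5651 W/m².
CCl₄: Δ = 66 − 2 = 64 ppt = 0.064 ppb; ΔF = 0.17 × 0.064 = 0.0109 W/m².
Total ΔF = 5.5729 + 0.5651 + 0.0109 = 6.1489 W/m².

ΔF = 6.15 W/m²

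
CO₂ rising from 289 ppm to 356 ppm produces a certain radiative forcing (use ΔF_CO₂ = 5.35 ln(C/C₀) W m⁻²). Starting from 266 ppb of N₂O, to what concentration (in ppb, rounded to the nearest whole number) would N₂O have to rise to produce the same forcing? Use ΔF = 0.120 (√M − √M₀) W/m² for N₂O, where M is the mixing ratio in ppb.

M ≈ 656 ppb

CO₂ forcing: 5.35 × ln(356/289) = 5.35 × 0.208504 = 1.11550 W/m².
Set 0.120(√M − √266) = 1.11550: √M = 1.11550/0.120 + √266 = 9.2958 + 16.3095 = 25.6053.
M = (25.6053)² = 655.63 ppb.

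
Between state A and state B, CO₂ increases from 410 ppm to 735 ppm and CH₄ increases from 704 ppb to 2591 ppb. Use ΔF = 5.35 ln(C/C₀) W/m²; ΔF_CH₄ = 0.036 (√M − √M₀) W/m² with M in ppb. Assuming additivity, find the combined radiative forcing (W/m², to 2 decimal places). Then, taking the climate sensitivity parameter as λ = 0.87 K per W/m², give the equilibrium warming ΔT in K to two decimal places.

ΔF = 4.00 W/m²; ΔT = 3.48 K

CO₂: 5.35 × ln(735/410) = 5.35 × ln(1.79268) = 5.35 × 0.58371 = 3.1228 W/m².
CH₄: 0.036 × (√2591 − √704) = 0.036 × (50.9019 − 26.5330) = 0.036 × 24.3689 = 0.8773 W/m².
Total ΔF = 3.1228 + 0.8773 = 4.0001 W/m².
ΔT = λ ΔF = 0.87 × 4.00 = 3.4800 K.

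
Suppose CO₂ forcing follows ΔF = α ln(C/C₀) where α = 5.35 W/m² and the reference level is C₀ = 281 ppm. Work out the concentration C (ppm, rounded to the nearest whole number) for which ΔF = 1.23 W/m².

C ≈ 354 ppm

Set 5.35 ln(C/281) = 1.23, so ln(C/281) = 1.23/5.35 = 0.22991.
Then C/281 = e^0.22991 = 1.25849, giving C = 281 × 1.25849 = 353.64 ppm.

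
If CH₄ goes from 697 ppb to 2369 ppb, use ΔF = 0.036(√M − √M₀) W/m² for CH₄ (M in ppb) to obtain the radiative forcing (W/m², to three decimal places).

ΔF = 0.802 W/m²

CH₄: 0.036 × (√2369 − √697) = 0.036 × (48.6724 − 26.4008) = 0.036 × 22.2716 = 0.8018 W/m².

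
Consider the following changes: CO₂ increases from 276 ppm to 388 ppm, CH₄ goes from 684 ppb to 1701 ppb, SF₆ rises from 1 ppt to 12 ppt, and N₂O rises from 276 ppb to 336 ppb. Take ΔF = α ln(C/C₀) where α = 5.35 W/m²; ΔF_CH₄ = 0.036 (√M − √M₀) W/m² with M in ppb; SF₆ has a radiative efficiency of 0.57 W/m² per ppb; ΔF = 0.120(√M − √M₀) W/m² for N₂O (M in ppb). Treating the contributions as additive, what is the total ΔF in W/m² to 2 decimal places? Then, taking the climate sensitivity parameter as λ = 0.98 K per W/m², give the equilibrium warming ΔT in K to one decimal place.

CO₂: 5.35 × ln(388/276) = 5.35 × ln(1.40580) = 5.35 × 0.34061 = 1.8223 W/m².
CH₄: 0.036 × (√1701 − √684) = 0.036 × (41.2432 − 26.1534) = 0.036 × 15.0898 = 0.5432 W/m².
SF₆: Δ = 12 − 1 = 11 ppt = 0.011 ppb; ΔF = 0.57 × 0.011 = 0.0063 W/m².
N₂O: 0.120 × (√336 − √276) = 0.120 × (18.3303 − 16.6132) = 0.120 × 1.7171 = 0.2061 W/m².
Total ΔF = 1.8223 + 0.5432 + 0.0063 + 0.2061 = 2.5779 W/m².
ΔT = λ ΔF = 0.98 × 2.58 = 2.5284 K.

ΔF = 2.58 W/m²; ΔT = 2.5 K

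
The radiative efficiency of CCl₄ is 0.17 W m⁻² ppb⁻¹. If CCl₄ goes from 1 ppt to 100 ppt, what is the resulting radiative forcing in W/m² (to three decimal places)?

ΔF = 0.017 W/m²

CCl₄: Δ = 100 − 1 = 99 ppt = 0.099 ppb; ΔF = 0.17 × 0.099 = 0.0168 W/m².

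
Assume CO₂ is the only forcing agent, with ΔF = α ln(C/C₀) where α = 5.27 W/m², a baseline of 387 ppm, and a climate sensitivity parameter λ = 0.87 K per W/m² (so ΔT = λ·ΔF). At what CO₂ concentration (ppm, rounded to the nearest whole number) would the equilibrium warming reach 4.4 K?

Required forcing: ΔF = ΔT/λ = 4.4/0.87 = 5.0575 W/m².
Then ln(C/387) = ΔF/5.27 = 5.0575/5.27 = 0.95968.
So C = 387 × e^0.95968 = 387 × 2.61086 = 1010.40 ppm.

C ≈ 1010 ppm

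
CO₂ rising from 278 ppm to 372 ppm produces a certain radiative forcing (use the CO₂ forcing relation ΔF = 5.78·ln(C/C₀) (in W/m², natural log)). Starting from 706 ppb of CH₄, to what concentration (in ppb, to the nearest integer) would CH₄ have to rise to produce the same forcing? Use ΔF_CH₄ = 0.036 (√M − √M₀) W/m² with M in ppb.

CO₂ forcing: 5.78 × ln(372/278) = 5.78 × 0.291273 = 1.68356 W/m².
Set 0.036(√M − √706) = 1.68356: √M = 1.68356/0.036 + √706 = 46.7656 + 26.5707 = 73.3363.
M = (73.3363)² = 5378.21 ppb.

M ≈ 5378 ppb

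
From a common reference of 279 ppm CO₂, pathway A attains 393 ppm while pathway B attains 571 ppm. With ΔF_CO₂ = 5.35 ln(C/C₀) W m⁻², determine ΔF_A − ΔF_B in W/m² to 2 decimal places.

ΔF_A = 5.35 ln(393/279) = 5.35 × 0.34260 = 1.8329 W/m².
ΔF_B = 5.35 ln(571/279) = 5.35 × 0.71618 = 3.8316 W/m².
Difference: 1.8329 − 3.8316 = -1.9987 W/m².
(Equivalently, ΔF_A − ΔF_B = 5.35 ln(393/571) = 5.35 × -0.37358 = -1.9987 W/m².)

ΔF_A − ΔF_B = -2.00 W/m²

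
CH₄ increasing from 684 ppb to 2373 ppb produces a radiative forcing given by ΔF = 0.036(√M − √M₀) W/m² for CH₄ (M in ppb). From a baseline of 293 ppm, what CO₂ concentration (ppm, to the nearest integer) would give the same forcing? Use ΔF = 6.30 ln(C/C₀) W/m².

C ≈ 333 ppm

CH₄ forcing: 0.036 × (√2373 − √684) = 0.036 × (48.7134 − 26.1534) = 0.036 × 22.5600 = 0.81216 W/m².
Set 6.30 ln(C/293) = 0.81216: ln(C/293) = 0.81216/6.30 = 0.12891, so C = 293 × e^0.12891 = 293 × 1.13759 = 333.31 ppm.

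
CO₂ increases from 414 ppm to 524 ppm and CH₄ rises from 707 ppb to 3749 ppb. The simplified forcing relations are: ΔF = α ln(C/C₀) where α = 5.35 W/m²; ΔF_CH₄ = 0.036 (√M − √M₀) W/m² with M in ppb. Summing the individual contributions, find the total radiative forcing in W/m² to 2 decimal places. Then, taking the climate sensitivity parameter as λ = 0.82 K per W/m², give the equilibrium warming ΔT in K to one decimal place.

CO₂: 5.35 × ln(524/414) = 5.35 × ln(1.26570) = 5.35 × 0.23563 = 1.2606 W/m².
CH₄: 0.036 × (√3749 − √707) = 0.036 × (61.2291 − 26.5895) = 0.036 × 34.6396 = 1.2470 W/m².
Total ΔF = 1.2606 + 1.2470 = 2.5076 W/m².
ΔT = λ ΔF = 0.82 × 2.51 = 2.0582 K.

ΔF = 2.51 W/m²; ΔT = 2.1 K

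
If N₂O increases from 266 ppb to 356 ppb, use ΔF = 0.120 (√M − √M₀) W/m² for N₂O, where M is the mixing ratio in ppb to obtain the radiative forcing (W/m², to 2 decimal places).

ΔF = 0.31 W/m²

N₂O: 0.120 × (√356 − √266) = 0.120 × (18.8680 − 16.3095) = 0.120 × 2.5585 = 0.3070 W/m².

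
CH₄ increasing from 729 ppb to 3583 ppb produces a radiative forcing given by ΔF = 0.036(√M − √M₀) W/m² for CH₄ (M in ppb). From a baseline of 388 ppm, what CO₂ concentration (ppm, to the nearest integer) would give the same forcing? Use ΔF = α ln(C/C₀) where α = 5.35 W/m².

C ≈ 484 ppm

CH₄ forcing: 0.036 × (√3583 − √729) = 0.036 × (59.8582 − 27.0000) = 0.036 × 32.8582 = 1.18290 W/m².
Set 5.35 ln(C/388) = 1.18290: ln(C/388) = 1.18290/5.35 = 0.22110, so C = 388 × e^0.22110 = 388 × 1.24745 = 484.01 ppm.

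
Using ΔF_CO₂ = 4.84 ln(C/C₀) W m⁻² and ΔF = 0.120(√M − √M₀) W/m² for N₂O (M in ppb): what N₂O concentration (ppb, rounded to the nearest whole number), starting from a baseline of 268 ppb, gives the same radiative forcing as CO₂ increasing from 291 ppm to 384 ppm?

CO₂ forcing: 4.84 × ln(384/291) = 4.84 × 0.277319 = 1.34222 W/m².
Set 0.120(√M − √268) = 1.34222: √M = 1.34222/0.120 + √268 = 11.1852 + 16.3707 = 27.5559.
M = (27.5559)² = 759.33 ppb.

M ≈ 759 ppb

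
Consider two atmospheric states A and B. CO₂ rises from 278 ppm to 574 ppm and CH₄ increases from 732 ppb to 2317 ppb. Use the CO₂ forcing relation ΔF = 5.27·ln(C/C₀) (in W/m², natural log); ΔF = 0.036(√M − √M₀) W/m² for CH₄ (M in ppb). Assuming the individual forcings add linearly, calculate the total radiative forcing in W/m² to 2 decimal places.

ΔF = 4.58 W/m²

CO₂: 5.27 × ln(574/278) = 5.27 × ln(2.06475) = 5.27 × 0.72501 = 3.8208 W/m².
CH₄: 0.036 × (√2317 − √732) = 0.036 × (48.1352 − 27.0555) = 0.036 × 21.0797 = 0.7589 W/m².
Total ΔF = 3.8208 + 0.7589 = 4.5797 W/m².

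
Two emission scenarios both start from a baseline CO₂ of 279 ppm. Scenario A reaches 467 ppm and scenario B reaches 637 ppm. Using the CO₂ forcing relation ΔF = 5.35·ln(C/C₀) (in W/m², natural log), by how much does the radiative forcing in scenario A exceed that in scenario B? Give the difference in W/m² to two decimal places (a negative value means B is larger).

ΔF_A − ΔF_B = -1.66 W/m²

ΔF_A = 5.35 ln(467/279) = 5.35 × 0.51512 = 2.7559 W/m².
ΔF_B = 5.35 ln(637/279) = 5.35 × 0.82556 = 4.4167 W/m².
Difference: 2.7559 − 4.4167 = -1.6608 W/m².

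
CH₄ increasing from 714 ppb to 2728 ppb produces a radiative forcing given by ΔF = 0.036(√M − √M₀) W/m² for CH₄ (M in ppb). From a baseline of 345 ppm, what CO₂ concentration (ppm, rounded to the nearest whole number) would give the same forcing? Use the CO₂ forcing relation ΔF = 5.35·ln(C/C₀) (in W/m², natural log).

CH₄ forcing: 0.036 × (√2728 − √714) = 0.036 × (52.2303 − 26.7208) = 0.036 × 25.5095 = 0.91834 W/m².
Set 5.35 ln(C/345) = 0.91834: ln(C/345) = 0.91834/5.35 = 0.17165, so C = 345 × e^0.17165 = 345 × 1.18726 = 409.60 ppm.

C ≈ 410 ppm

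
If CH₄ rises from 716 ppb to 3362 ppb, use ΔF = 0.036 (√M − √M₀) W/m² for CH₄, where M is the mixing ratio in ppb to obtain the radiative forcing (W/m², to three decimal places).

CH₄: 0.036 × (√3362 − √716) = 0.036 × (57.9828 − 26.7582) = 0.036 × 31.2246 = 1.1241 W/m².

ΔF = 1.124 W/m²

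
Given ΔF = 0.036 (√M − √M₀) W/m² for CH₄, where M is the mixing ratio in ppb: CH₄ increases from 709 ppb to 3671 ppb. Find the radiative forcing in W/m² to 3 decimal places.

ΔF = 1.223 W/m²

CH₄: 0.036 × (√3671 − √709) = 0.036 × (60.5888 − 26.6271) = 0.036 × 33.9617 = 1.2226 W/m².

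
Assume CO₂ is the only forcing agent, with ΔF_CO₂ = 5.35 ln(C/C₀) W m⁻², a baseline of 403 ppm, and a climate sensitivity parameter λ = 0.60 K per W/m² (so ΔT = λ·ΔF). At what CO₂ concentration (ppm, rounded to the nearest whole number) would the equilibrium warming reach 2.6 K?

C ≈ 906 ppm

Required forcing: ΔF = ΔT/λ = 2.6/0.60 = 4.3333 W/m².
Then ln(C/403) = ΔF/5.35 = 4.3333/5.35 = 0.80996.
So C = 403 × e^0.80996 = 403 × 2.24782 = 905.87 ppm.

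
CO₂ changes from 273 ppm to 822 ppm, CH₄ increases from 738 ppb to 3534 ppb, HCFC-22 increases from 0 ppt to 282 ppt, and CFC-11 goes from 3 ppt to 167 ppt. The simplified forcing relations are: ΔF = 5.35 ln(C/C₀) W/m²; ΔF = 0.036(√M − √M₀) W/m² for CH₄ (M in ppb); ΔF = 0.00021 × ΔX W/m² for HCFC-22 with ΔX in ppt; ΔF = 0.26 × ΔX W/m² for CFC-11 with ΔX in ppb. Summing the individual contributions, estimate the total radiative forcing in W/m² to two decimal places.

ΔF = 7.16 W/m²

CO₂: 5.35 × ln(822/273) = 5.35 × ln(3.01099) = 5.35 × 1.10227 = 5.8971 W/m².
CH₄: 0.036 × (√3534 − √738) = 0.036 × (59.4475 − 27.1662) = 0.036 × 32.2813 = 1.1621 W/m².
HCFC-22: ΔF = 0.00021 × (282 − 0) = 0.00021 × 282 = 0.0592 W/m².
CFC-11: Δ = 167 − 3 = 164 ppt = 0.164 ppb; ΔF = 0.26 × 0.164 = 0.0426 W/m².
Total ΔF = 5.8971 + 1.1621 + 0.0592 + 0.0426 = 7.1610 W/m².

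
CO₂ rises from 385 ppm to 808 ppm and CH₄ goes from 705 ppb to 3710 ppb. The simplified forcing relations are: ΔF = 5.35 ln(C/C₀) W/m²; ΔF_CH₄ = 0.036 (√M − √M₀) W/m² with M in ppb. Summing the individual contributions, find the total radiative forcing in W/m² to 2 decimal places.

CO₂: 5.35 × ln(808/385) = 5.35 × ln(2.09870) = 5.35 × 0.74132 = 3.9661 W/m².
CH₄: 0.036 × (√3710 − √705) = 0.036 × (60.9098 − 26.5518) = 0.036 × 34.3580 = 1.2369 W/m².
Total ΔF = 3.9661 + 1.2369 = 5.2030 W/m².

ΔF = 5.20 W/m²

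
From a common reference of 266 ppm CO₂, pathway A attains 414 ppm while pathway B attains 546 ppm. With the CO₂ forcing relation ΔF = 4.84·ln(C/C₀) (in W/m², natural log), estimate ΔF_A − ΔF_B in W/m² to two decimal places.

ΔF_A − ΔF_B = -1.34 W/m²

ΔF_A = 4.84 ln(414/266) = 4.84 × 0.44237 = 2.1411 W/m².
ΔF_B = 4.84 ln(546/266) = 4.84 × 0.71912 = 3.4805 W/m².
Difference: 2.1411 − 3.4805 = -1.3394 W/m².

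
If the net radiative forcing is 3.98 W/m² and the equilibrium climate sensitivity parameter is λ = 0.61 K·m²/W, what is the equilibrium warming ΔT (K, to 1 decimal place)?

ΔT = 2.4 K

ΔT = λ ΔF = 0.61 × 3.98 = 2.4278 K.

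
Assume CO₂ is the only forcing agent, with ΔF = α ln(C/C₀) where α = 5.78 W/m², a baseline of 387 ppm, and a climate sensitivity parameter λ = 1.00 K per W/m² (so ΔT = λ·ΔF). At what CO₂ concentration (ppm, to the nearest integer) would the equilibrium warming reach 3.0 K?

C ≈ 650 ppm

Required forcing: ΔF = ΔT/λ = 3.0/1.00 = 3.0000 W/m².
Then ln(C/387) = ΔF/5.78 = 3.0000/5.78 = 0.51903.
So C = 387 × e^0.51903 = 387 × 1.68040 = 650.31 ppm.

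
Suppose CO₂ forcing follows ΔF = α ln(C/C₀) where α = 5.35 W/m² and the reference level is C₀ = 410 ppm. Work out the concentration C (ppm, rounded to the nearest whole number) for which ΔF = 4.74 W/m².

Set 5.35 ln(C/410) = 4.74, so ln(C/410) = 4.74/5.35 = 0.88598.
Then C/410 = e^0.88598 = 2.42536, giving C = 410 × 2.42536 = 994.40 ppm.

C ≈ 994 ppm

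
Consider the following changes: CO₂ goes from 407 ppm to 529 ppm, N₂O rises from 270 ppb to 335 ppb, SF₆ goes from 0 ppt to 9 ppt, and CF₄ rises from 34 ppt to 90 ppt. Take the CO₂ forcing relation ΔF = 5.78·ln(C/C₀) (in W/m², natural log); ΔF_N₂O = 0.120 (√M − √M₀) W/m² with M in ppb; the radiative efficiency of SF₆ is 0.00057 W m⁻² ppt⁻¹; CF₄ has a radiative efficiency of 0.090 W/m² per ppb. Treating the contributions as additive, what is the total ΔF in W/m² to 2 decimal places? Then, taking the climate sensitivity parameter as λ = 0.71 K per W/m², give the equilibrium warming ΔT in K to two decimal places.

CO₂: 5.78 × ln(529/407) = 5.78 × ln(1.29975) = 5.78 × 0.26217 = 1.5153 W/m².
N₂O: 0.120 × (√335 − √270) = 0.120 × (18.3030 − 16.4317) = 0.120 × 1.8713 = 0.2246 W/m².
SF₆: ΔF = 0.00057 × (9 − 0) = 0.00057 × 9 = 0.0051 W/m².
CF₄: Δ = 90 − 34 = 56 ppt = 0.056 ppb; ΔF = 0.090 × 0.056 = 0.0050 W/m².
Total ΔF = 1.5153 + 0.2246 + 0.0051 + 0.0050 = 1.7500 W/m².
ΔT = λ ΔF = 0.71 × 1.75 = 1.2425 K.

ΔF = 1.75 W/m²; ΔT = 1.24 K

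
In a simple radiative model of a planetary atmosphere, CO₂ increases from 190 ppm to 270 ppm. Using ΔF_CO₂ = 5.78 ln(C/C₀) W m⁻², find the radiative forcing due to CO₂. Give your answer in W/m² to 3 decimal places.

CO₂: 5.78 × ln(270/190) = 5.78 × ln(1.42105) = 5.78 × 0.35140 = 2.0311 W/m².

ΔF = 2.031 W/m²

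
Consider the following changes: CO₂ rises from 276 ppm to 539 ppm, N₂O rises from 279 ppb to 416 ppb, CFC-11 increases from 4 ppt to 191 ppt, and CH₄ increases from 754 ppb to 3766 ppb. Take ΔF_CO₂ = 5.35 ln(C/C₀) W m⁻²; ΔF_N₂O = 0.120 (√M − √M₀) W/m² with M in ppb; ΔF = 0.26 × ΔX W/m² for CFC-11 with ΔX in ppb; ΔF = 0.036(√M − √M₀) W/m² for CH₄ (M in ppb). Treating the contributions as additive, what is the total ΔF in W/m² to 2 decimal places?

ΔF = 5.29 W/m²

CO₂: 5.35 × ln(539/276) = 5.35 × ln(1.95290) = 5.35 × 0.66932 = 3.5809 W/m².
N₂O: 0.120 × (√416 − √279) = 0.120 × (20.3961 − 16.7033) = 0.120 × 3.6928 = 0.4431 W/m².
CFC-11: Δ = 191 − 4 = 187 ppt = 0.187 ppb; ΔF = 0.26 × 0.187 = 0.0486 W/m².
CH₄: 0.036 × (√3766 − √754) = 0.036 × (61.3677 − 27.4591) = 0.036 × 33.9086 = 1.2207 W/m².
Total ΔF = 3.5809 + 0.4431 + 0.0486 + 1.2207 = 5.2933 W/m².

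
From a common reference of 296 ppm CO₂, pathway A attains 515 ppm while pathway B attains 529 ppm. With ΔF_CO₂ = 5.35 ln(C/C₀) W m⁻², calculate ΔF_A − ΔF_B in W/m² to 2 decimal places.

ΔF_A = 5.35 ln(515/296) = 5.35 × 0.55381 = 2.9629 W/m².
ΔF_B = 5.35 ln(529/296) = 5.35 × 0.58063 = 3.1064 W/m².
Difference: 2.9629 − 3.1064 = -0.1435 W/m².
(Equivalently, ΔF_A − ΔF_B = 5.35 ln(515/529) = 5.35 × -0.02682 = -0.1435 W/m².)

ΔF_A − ΔF_B = -0.14 W/m²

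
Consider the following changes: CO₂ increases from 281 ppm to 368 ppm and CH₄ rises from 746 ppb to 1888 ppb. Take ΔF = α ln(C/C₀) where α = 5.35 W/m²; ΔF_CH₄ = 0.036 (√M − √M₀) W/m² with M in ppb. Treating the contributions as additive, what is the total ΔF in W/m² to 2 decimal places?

ΔF = 2.02 W/m²

CO₂: 5.35 × ln(368/281) = 5.35 × ln(1.30961) = 5.35 × 0.26973 = 1.4431 W/m².
CH₄: 0.036 × (√1888 − √746) = 0.036 × (43.4511 − 27.3130) = 0.036 × 16.1381 = 0.5810 W/m².
Total ΔF = 1.4431 + 0.5810 = 2.0241 W/m².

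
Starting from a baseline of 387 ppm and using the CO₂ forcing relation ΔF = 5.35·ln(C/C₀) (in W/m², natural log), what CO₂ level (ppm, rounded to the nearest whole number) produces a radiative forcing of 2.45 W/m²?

C ≈ 612 ppm

Set 5.35 ln(C/387) = 2.45, so ln(C/387) = 2.45/5.35 = 0.45794.
Then C/387 = e^0.45794 = 1.58081, giving C = 387 × 1.58081 = 611.77 ppm.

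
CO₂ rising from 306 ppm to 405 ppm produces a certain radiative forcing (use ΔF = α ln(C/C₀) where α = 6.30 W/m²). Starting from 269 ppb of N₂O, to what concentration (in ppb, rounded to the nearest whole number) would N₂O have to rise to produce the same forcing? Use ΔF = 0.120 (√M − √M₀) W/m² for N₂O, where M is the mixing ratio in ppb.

M ≈ 968 ppb

CO₂ forcing: 6.30 × ln(405/306) = 6.30 × 0.280302 = 1.76590 W/m².
Set 0.120(√M − √269) = 1.76590: √M = 1.76590/0.120 + √269 = 14.7158 + 16.4012 = 31.1170.
M = (31.1170)² = 968.27 ppb.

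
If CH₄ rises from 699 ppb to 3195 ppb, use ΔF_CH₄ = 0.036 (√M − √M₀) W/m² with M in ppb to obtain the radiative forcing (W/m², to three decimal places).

CH₄: 0.036 × (√3195 − √699) = 0.036 × (56.5243 − 26.4386) = 0.036 × 30.0857 = 1.0831 W/m².

ΔF = 1.083 W/m²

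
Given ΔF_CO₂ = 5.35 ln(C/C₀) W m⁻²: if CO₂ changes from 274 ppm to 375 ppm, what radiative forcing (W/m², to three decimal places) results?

CO₂: 5.35 × ln(375/274) = 5.35 × ln(1.36861) = 5.35 × 0.31380 = 1.6788 W/m².

ΔF = 1.679 W/m²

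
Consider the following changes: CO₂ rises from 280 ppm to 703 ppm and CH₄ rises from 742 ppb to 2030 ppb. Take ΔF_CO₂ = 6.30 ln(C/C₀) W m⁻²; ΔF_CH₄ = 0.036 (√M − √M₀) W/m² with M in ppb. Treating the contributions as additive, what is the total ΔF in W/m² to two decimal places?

ΔF = 6.44 W/m²

CO₂: 6.30 × ln(703/280) = 6.30 × ln(2.51071) = 6.30 × 0.92057 = 5.7996 W/m².
CH₄: 0.036 × (√2030 − √742) = 0.036 × (45.0555 − 27.2397) = 0.036 × 17.8158 = 0.6414 W/m².
Total ΔF = 5.7996 + 0.6414 = 6.4410 W/m².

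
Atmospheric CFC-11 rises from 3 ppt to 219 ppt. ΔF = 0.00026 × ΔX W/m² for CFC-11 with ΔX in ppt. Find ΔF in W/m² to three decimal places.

CFC-11: ΔF = 0.00026 × (219 − 3) = 0.00026 × 216 = 0.0562 W/m².

ΔF = 0.056 W/m²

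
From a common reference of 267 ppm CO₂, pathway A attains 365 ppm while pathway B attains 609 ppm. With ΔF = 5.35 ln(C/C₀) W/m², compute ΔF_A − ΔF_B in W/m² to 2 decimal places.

ΔF_A − ΔF_B = -2.74 W/m²

ΔF_A = 5.35 ln(365/267) = 5.35 × 0.31265 = 1.6727 W/m².
ΔF_B = 5.35 ln(609/267) = 5.35 × 0.82457 = 4.4114 W/m².
Difference: 1.6727 − 4.4114 = -2.7387 W/m².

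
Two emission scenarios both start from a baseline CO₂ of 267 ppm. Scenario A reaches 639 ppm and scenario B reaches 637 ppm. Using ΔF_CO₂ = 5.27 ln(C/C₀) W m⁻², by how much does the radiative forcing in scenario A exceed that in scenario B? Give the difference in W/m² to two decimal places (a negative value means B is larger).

ΔF_A − ΔF_B = 0.02 W/m²

ΔF_A = 5.27 ln(639/267) = 5.27 × 0.87266 = 4.5989 W/m².
ΔF_B = 5.27 ln(637/267) = 5.27 × 0.86952 = 4.5824 W/m².
Difference: 4.5989 − 4.5824 = 0.0165 W/m².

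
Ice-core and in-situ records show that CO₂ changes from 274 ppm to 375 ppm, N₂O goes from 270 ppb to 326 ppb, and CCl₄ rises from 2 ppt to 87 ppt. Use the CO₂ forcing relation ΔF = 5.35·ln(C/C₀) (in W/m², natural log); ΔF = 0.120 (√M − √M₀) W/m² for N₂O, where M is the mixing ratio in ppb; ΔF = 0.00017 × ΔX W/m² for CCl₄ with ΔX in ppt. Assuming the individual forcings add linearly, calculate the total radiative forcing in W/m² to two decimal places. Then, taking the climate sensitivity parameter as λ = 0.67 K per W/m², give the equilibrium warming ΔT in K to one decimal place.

ΔF = 1.89 W/m²; ΔT = 1.3 K

CO₂: 5.35 × ln(375/274) = 5.35 × ln(1.36861) = 5.35 × 0.31380 = 1.6788 W/m².
N₂O: 0.120 × (√326 − √270) = 0.120 × (18.0555 − 16.4317) = 0.120 × 1.6238 = 0.1949 W/m².
CCl₄: ΔF = 0.00017 × (87 − 2) = 0.00017 × 85 = 0.0145 W/m².
Total ΔF = 1.6788 + 0.1949 + 0.0145 = 1.8882 W/m².
ΔT = λ ΔF = 0.67 × 1.89 = 1.2663 K.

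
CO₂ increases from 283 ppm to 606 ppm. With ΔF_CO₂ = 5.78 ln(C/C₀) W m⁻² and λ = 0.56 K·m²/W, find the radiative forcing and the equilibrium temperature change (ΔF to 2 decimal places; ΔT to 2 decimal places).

CO₂: 5.78 × ln(606/283) = 5.78 × ln(2.14134) = 5.78 × 0.76143 = 4.4011 W/m².
ΔT = λ ΔF = 0.56 × 4.40 = 2.4640 K.

ΔF = 4.40 W/m²; ΔT = 2.46 K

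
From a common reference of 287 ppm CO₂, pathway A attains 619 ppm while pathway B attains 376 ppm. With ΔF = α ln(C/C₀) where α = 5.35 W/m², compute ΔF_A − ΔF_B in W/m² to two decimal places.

ΔF_A − ΔF_B = 2.67 W/m²

ΔF_A = 5.35 ln(619/287) = 5.35 × 0.76862 = 4.1121 W/m².
ΔF_B = 5.35 ln(376/287) = 5.35 × 0.27011 = 1.4451 W/m².
Difference: 4.1121 − 1.4451 = 2.6670 W/m².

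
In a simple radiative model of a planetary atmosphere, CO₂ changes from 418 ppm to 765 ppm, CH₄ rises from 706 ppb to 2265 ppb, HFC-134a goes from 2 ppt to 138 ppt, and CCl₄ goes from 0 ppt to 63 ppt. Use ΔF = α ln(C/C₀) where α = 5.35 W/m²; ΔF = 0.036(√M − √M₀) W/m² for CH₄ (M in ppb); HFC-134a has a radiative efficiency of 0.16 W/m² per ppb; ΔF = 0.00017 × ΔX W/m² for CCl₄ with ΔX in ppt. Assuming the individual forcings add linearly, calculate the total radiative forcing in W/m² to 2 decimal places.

CO₂: 5.35 × ln(765/418) = 5.35 × ln(1.83014) = 5.35 × 0.60439 = 3.2335 W/m².
CH₄: 0.036 × (√2265 − √706) = 0.036 × (47.5920 − 26.5707) = 0.036 × 21.0213 = 0.7568 W/m².
HFC-134a: Δ = 138 − 2 = 136 ppt = 0.136 ppb; ΔF = 0.16 × 0.136 = 0.0218 W/m².
CCl₄: ΔF = 0.00017 × (63 − 0) = 0.00017 × 63 = 0.0107 W/m².
Total ΔF = 3.2335 + 0.7568 + 0.0218 + 0.0107 = 4.0228 W/m².

ΔF = 4.02 W/m²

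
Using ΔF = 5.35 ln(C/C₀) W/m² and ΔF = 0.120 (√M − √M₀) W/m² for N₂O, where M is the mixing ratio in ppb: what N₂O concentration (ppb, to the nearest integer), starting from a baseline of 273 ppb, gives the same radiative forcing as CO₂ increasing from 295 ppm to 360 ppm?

CO₂ forcing: 5.35 × ln(360/295) = 5.35 × 0.199129 = 1.06534 W/m².
Set 0.120(√M − √273) = 1.06534: √M = 1.06534/0.120 + √273 = 8.8778 + 16.5227 = 25.4005.
M = (25.4005)² = 645.19 ppb.

M ≈ 645 ppb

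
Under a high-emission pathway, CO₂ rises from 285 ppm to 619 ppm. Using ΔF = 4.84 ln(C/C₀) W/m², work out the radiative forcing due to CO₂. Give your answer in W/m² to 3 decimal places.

ΔF = 3.754 W/m²

CO₂: 4.84 × ln(619/285) = 4.84 × ln(2.17193) = 4.84 × 0.77562 = 3.7540 W/m².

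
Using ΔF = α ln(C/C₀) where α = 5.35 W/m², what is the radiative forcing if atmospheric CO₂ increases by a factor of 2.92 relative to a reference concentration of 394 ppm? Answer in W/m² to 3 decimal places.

Because the forcing depends only on the ratio C/C₀, the initial concentration does not enter.
ΔF = 5.35 × ln(2.92) = 5.35 × 1.07158 = 5.7330 W/m².

ΔF = 5.733 W/m²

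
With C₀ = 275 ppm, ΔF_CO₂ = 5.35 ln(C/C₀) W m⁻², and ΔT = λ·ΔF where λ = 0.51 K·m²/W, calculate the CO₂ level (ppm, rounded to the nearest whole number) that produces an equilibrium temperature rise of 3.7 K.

Required forcing: ΔF = ΔT/λ = 3.7/0.51 = 7.2549 W/m².
Then ln(C/275) = ΔF/5.35 = 7.2549/5.35 = 1.35606.
So C = 275 × e^1.35606 = 275 × 3.88087 = 1067.24 ppm.

C ≈ 1067 ppm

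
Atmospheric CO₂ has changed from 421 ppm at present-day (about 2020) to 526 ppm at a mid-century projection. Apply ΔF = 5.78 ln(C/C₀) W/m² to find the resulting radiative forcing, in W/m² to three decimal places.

ΔF = 1.287 W/m²

CO₂: 5.78 × ln(526/421) = 5.78 × ln(1.24941) = 5.78 × 0.22267 = 1.2870 W/m².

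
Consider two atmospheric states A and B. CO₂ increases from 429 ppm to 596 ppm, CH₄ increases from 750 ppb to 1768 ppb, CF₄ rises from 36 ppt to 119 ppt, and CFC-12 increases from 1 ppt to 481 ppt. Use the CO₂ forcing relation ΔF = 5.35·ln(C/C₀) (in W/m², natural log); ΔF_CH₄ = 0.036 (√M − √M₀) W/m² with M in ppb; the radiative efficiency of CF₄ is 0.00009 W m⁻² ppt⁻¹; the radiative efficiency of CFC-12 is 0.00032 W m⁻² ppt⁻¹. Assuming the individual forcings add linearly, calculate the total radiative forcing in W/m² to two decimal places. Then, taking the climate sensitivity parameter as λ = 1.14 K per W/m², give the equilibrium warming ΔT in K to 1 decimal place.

CO₂: 5.35 × ln(596/429) = 5.35 × ln(1.38928) = 5.35 × 0.32879 = 1.7590 W/m².
CH₄: 0.036 × (√1768 − √750) = 0.036 × (42.0476 − 27.3861) = 0.036 × 14.6615 = 0.5278 W/m².
CF₄: ΔF = 0.00009 × (119 − 36) = 0.00009 × 83 = 0.0075 W/m².
CFC-12: ΔF = 0.00032 × (481 − 1) = 0.00032 × 480 = 0.1536 W/m².
Total ΔF = 1.7590 + 0.5278 + 0.0075 + 0.1536 = 2.4479 W/m².
ΔT = λ ΔF = 1.14 × 2.45 = 2.7930 K.

ΔF = 2.45 W/m²; ΔT = 2.8 K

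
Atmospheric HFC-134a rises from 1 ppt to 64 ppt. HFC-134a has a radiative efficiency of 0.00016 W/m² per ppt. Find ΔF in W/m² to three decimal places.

HFC-134a: ΔF = 0.00016 × (64 − 1) = 0.00016 × 63 = 0.0101 W/m².

ΔF = 0.010 W/m²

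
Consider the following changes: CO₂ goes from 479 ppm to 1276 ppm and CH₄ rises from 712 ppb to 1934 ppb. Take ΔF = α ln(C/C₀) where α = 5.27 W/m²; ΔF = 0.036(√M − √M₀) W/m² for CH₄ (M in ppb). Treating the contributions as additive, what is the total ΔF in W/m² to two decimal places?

CO₂: 5.27 × ln(1276/479) = 5.27 × ln(2.66388) = 5.27 × 0.97978 = 5.1634 W/m².
CH₄: 0.036 × (√1934 − √712) = 0.036 × (43.9773 − 26.6833) = 0.036 × 17.2940 = 0.6226 W/m².
Total ΔF = 5.1634 + 0.6226 = 5.7860 W/m².

ΔF = 5.79 W/m²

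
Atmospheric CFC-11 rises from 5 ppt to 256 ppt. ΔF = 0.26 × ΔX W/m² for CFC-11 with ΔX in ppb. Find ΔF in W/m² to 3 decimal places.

ΔF = 0.065 W/m²

CFC-11: Δ = 256 − 5 = 251 ppt = 0.251 ppb; ΔF = 0.26 × 0.251 = 0.0653 W/m².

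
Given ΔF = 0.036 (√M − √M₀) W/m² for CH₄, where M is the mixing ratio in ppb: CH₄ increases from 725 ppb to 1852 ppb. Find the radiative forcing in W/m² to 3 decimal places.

CH₄: 0.036 × (√1852 − √725) = 0.036 × (43.0349 − 26.9258) = 0.036 × 16.1091 = 0.5799 W/m².

ΔF = 0.580 W/m²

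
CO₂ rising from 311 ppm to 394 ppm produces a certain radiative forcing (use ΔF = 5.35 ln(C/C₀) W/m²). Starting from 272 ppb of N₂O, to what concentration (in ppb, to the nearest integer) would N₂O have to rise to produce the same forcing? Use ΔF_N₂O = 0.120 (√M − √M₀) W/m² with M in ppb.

CO₂ forcing: 5.35 × ln(394/311) = 5.35 × 0.236558 = 1.26559 W/m².
Set 0.120(√M − √272) = 1.26559: √M = 1.26559/0.120 + √272 = 10.5466 + 16.4924 = 27.0390.
M = (27.0390)² = 731.11 ppb.

M ≈ 731 ppb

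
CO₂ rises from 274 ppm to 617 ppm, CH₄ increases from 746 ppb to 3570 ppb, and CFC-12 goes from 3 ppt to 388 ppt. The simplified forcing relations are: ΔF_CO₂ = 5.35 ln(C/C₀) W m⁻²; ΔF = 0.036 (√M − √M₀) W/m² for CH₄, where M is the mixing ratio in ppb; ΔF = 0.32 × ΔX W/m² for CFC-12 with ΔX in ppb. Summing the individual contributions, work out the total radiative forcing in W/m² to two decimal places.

CO₂: 5.35 × ln(617/274) = 5.35 × ln(2.25182) = 5.35 × 0.81174 = 4.3428 W/m².
CH₄: 0.036 × (√3570 − √746) = 0.036 × (59.7495 − 27.3130) = 0.036 × 32.4365 = 1.1677 W/m².
CFC-12: Δ = 388 − 3 = 385 ppt = 0.385 ppb; ΔF = 0.32 × 0.385 = 0.1232 W/m².
Total ΔF = 4.3428 + 1.1677 + 0.1232 = 5.6337 W/m².

ΔF = 5.63 W/m²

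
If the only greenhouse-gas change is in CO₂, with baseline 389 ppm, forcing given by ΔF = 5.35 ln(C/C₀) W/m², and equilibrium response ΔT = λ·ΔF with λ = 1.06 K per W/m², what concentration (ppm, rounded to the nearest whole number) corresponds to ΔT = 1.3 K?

C ≈ 489 ppm

Required forcing: ΔF = ΔT/λ = 1.3/1.06 = 1.2264 W/m².
Then ln(C/389) = ΔF/5.35 = 1.2264/5.35 = 0.22923.
So C = 389 × e^0.22923 = 389 × 1.25763 = 489.22 ppm.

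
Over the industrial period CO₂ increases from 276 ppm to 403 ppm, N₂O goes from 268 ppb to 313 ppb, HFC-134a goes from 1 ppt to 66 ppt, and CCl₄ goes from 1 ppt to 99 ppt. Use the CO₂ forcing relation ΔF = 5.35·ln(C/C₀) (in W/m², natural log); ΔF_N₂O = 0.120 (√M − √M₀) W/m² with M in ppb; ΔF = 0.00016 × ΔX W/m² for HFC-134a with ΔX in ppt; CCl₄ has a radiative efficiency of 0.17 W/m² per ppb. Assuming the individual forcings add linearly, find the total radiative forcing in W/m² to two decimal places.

CO₂: 5.35 × ln(403/276) = 5.35 × ln(1.46014) = 5.35 × 0.37853 = 2.0251 W/m².
N₂O: 0.120 × (√313 − √268) = 0.120 × (17.6918 − 16.3707) = 0.120 × 1.3211 = 0.1585 W/m².
HFC-134a: ΔF = 0.00016 × (66 − 1) = 0.00016 × 65 = 0.0104 W/m².
CCl₄: Δ = 99 − 1 = 98 ppt = 0.098 ppb; ΔF = 0.17 × 0.098 = 0.0167 W/m².
Total ΔF = 2.0251 + 0.1585 + 0.0104 + 0.0167 = 2.2107 W/m².

ΔF = 2.21 W/m²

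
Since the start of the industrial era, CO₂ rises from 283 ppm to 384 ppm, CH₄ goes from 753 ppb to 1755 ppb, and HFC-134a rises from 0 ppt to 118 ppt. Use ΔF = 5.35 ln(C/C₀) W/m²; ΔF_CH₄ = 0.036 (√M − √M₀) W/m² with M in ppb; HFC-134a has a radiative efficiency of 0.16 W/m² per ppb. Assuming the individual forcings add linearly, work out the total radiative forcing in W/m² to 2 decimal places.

CO₂: 5.35 × ln(384/283) = 5.35 × ln(1.35689) = 5.35 × 0.30520 = 1.6328 W/m².
CH₄: 0.036 × (√1755 − √753) = 0.036 × (41.8927 − 27.4408) = 0.036 × 14.4519 = 0.5203 W/m².
HFC-134a: Δ = 118 − 0 = 118 ppt = 0.118 ppb; ΔF = 0.16 × 0.118 = 0.0189 W/m².
Total ΔF = 1.6328 + 0.5203 + 0.0189 = 2.1720 W/m².

ΔF = 2.17 W/m²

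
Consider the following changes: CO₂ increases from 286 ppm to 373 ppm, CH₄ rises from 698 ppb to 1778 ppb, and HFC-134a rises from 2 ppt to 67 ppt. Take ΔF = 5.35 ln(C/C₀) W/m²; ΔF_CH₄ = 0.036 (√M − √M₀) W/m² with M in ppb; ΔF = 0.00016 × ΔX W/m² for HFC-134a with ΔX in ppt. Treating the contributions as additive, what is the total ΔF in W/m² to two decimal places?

ΔF = 2.00 W/m²

CO₂: 5.35 × ln(373/286) = 5.35 × ln(1.30420) = 5.35 × 0.26559 = 1.4209 W/m².
CH₄: 0.036 × (√1778 − √698) = 0.036 × (42.1663 − 26.4197) = 0.036 × 15.7466 = 0.5669 W/m².
HFC-134a: ΔF = 0.00016 × (67 − 2) = 0.00016 × 65 = 0.0104 W/m².
Total ΔF = 1.4209 + 0.5669 + 0.0104 = 1.9982 W/m².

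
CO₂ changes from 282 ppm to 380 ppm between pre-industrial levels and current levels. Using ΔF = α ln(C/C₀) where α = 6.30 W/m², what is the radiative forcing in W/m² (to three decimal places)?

ΔF = 1.879 W/m²

CO₂: 6.30 × ln(380/282) = 6.30 × ln(1.34752) = 6.30 × 0.29827 = 1.8791 W/m².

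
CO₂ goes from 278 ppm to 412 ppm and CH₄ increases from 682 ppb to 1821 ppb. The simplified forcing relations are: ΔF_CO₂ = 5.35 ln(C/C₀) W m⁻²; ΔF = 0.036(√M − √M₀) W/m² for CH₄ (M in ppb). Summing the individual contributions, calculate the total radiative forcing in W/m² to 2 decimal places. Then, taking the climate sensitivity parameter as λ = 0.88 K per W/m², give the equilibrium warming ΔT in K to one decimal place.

ΔF = 2.70 W/m²; ΔT = 2.4 K

CO₂: 5.35 × ln(412/278) = 5.35 × ln(1.48201) = 5.35 × 0.39340 = 2.1047 W/m².
CH₄: 0.036 × (√1821 − √682) = 0.036 × (42.6732 − 26.1151) = 0.036 × 16.5581 = 0.5961 W/m².
Total ΔF = 2.1047 + 0.5961 = 2.7008 W/m².
ΔT = λ ΔF = 0.88 × 2.70 = 2.3760 K.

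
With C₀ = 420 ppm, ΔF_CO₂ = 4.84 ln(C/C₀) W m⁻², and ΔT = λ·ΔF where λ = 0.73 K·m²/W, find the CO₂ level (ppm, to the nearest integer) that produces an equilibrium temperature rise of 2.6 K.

C ≈ 877 ppm

Required forcing: ΔF = ΔT/λ = 2.6/0.73 = 3.5616 W/m².
Then ln(C/420) = ΔF/4.84 = 3.5616/4.84 = 0.73587.
So C = 420 × e^0.73587 = 420 × 2.08730 = 876.67 ppm.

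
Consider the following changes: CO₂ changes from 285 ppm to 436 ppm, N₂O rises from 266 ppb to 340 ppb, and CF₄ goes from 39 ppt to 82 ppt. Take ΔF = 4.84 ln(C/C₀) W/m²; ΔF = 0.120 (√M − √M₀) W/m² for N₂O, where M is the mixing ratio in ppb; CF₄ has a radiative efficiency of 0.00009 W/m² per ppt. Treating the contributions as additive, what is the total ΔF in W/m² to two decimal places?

ΔF = 2.32 W/m²

CO₂: 4.84 × ln(436/285) = 4.84 × ln(1.52982) = 4.84 × 0.42515 = 2.0577 W/m².
N₂O: 0.120 × (√340 − √266) = 0.120 × (18.4391 − 16.3095) = 0.120 × 2.1296 = 0.2556 W/m².
CF₄: ΔF = 0.00009 × (82 − 39) = 0.00009 × 43 = 0.0039 W/m².
Total ΔF = 2.0577 + 0.2556 + 0.0039 = 2.3172 W/m².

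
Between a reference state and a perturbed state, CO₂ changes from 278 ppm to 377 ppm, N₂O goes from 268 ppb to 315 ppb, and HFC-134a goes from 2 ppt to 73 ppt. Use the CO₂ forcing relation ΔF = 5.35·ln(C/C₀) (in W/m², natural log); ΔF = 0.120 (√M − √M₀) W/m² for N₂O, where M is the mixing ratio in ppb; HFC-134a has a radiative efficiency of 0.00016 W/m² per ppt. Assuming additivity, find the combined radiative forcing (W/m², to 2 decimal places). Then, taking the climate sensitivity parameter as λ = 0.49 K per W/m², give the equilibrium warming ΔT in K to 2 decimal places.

CO₂: 5.35 × ln(377/278) = 5.35 × ln(1.35612) = 5.35 × 0.30463 = 1.6298 W/m².
N₂O: 0.120 × (√315 − √268) = 0.120 × (17.7482 − 16.3707) = 0.120 × 1.3775 = 0.1653 W/m².
HFC-134a: ΔF = 0.00016 × (73 − 2) = 0.00016 × 71 = 0.0114 W/m².
Total ΔF = 1.6298 + 0.1653 + 0.0114 = 1.8065 W/m².
ΔT = λ ΔF = 0.49 × 1.81 = 0.8869 K.

ΔF = 1.81 W/m²; ΔT = 0.89 K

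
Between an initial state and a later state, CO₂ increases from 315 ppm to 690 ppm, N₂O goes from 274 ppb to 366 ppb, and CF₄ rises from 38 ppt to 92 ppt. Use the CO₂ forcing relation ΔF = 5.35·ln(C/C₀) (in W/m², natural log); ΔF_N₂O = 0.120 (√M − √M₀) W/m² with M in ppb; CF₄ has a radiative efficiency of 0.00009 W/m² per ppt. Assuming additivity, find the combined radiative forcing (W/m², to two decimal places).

CO₂: 5.35 × ln(690/315) = 5.35 × ln(2.19048) = 5.35 × 0.78412 = 4.1950 W/m².
N₂O: 0.120 × (√366 − √274) = 0.120 × (19.1311 − 16.5529) = 0.120 × 2.5782 = 0.3094 W/m².
CF₄: ΔF = 0.00009 × (92 − 38) = 0.00009 × 54 = 0.0049 W/m².
Total ΔF = 4.1950 + 0.3094 + 0.0049 = 4.5093 W/m².

ΔF = 4.51 W/m²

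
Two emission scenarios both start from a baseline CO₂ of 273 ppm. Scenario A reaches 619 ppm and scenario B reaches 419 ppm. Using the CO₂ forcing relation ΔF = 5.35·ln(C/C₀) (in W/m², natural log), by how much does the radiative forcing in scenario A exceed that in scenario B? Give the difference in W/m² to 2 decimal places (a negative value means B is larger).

ΔF_A = 5.35 ln(619/273) = 5.35 × 0.81863 = 4.3797 W/m².
ΔF_B = 5.35 ln(419/273) = 5.35 × 0.42840 = 2.2919 W/m².
Difference: 4.3797 − 2.2919 = 2.0878 W/m².

ΔF_A − ΔF_B = 2.09 W/m²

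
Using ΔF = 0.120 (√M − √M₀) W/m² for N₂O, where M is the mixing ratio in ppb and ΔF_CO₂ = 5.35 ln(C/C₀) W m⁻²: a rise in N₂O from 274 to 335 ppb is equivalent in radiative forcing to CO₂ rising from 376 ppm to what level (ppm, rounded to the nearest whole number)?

N₂O forcing: 0.120 × (√335 − √274) = 0.120 × (18.3030 − 16.5529) = 0.120 × 1.7501 = 0.21001 W/m².
Set 5.35 ln(C/376) = 0.21001: ln(C/376) = 0.21001/5.35 = 0.03925, so C = 376 × e^0.03925 = 376 × 1.04003 = 391.05 ppm.

C ≈ 391 ppm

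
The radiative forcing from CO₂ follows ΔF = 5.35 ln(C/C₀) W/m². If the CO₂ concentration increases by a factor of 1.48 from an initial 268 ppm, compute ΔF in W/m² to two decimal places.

ΔF = 2.10 W/m²

ΔF = 5.35 × ln(1.48) = 5.35 × 0.39204 = 2.0974 W/m².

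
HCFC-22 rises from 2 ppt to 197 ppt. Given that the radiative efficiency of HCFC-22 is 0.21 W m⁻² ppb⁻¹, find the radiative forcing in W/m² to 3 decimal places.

HCFC-22: Δ = 197 − 2 = 195 ppt = 0.195 ppb; ΔF = 0.21 × 0.195 = 0.0410 W/m².

ΔF = 0.041 W/m²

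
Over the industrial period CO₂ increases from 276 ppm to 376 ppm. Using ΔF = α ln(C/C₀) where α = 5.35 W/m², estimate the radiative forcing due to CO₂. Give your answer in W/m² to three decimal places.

CO₂: 5.35 × ln(376/276) = 5.35 × ln(1.36232) = 5.35 × 0.30919 = 1.6542 W/m².

ΔF = 1.654 W/m²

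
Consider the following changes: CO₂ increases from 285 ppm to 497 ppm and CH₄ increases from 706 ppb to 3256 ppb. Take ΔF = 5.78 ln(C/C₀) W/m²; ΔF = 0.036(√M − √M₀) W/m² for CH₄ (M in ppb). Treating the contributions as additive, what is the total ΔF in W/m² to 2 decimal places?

ΔF = 4.31 W/m²

CO₂: 5.78 × ln(497/285) = 5.78 × ln(1.74386) = 5.78 × 0.55610 = 3.2143 W/m².
CH₄: 0.036 × (√3256 − √706) = 0.036 × (57.0614 − 26.5707) = 0.036 × 30.4907 = 1.0977 W/m².
Total ΔF = 3.2143 + 1.0977 = 4.3120 W/m².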